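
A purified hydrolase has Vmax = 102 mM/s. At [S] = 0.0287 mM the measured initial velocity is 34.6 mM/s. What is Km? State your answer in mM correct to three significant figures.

0.0559 mM

v/Vmax = 34.6/102 = 0.3392 = [S]/(Km+[S]).
So Km + [S] = [S]/0.3392 = 0.08461 mM, giving Km = 0.08461 − 0.0287 = 0.0559 mM.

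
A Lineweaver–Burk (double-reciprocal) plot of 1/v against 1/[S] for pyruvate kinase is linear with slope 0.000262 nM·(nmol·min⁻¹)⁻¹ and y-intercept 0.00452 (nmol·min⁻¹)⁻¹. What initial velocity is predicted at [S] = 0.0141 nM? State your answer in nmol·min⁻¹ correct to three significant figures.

The y-intercept is 1/Vmax, so Vmax = 1/0.00452 = 221 nmol·min⁻¹.
The slope is Km/Vmax, so Km = 0.000262 × 221 = 0.0580 nM.
Then v = 221 × 0.0141/(0.0580 + 0.0141) = 43.3 nmol·min⁻¹.

43.3 nmol·min⁻¹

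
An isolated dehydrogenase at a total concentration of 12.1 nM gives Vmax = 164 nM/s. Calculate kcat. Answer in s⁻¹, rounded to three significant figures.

13.6 s⁻¹

kcat = Vmax/[E]total = 164 nM/s / 12.1 nM = 13.6 s⁻¹.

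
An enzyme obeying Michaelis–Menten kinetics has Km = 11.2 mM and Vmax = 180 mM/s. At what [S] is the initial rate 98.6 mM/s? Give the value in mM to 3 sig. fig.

The required fractional saturation is v/Vmax = 98.6/180 = 0.5478.
Then [S]/(Km+[S]) = 0.5478 ⇒ [S] = 11.2 × 0.5478/(1 − 0.5478) = 13.6 mM.

13.6 mM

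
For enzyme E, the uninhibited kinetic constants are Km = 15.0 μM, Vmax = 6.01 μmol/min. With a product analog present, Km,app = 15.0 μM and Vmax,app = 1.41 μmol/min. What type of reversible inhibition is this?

noncompetitive

Vmax decreases (6.01 → 1.41 μmol/min) while Km is unchanged — pure noncompetitive inhibition.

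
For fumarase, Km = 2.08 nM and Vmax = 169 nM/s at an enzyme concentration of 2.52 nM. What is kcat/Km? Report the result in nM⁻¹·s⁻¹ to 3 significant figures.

kcat = Vmax/[E]total = 169/2.52 = 67.1 s⁻¹.
kcat/Km = 67.1/2.08 = 32.2 nM⁻¹·s⁻¹.

32.2 nM⁻¹·s⁻¹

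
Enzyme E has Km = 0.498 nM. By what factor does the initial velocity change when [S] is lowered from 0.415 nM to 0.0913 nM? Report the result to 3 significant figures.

0.341

Since Vmax cancels, v₂/v₁ = [S]₂(Km+[S]₁) / [S]₁(Km+[S]₂).
= 0.0913×(0.498+0.415) / (0.415×(0.498+0.0913)) = 0.08336/0.2446 = 0.341.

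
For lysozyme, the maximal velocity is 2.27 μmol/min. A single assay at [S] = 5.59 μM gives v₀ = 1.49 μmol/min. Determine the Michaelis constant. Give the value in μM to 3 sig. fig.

v/Vmax = 1.49/2.27 = 0.6564 = [S]/(Km+[S]).
So Km + [S] = [S]/0.6564 = 8.516 μM, giving Km = 8.516 − 5.59 = 2.93 μM.

2.93 μM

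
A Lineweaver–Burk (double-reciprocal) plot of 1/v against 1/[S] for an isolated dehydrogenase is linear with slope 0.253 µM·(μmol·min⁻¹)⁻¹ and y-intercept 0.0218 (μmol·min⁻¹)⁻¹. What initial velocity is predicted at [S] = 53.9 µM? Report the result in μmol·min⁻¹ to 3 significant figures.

37.7 μmol·min⁻¹

The y-intercept is 1/Vmax, so Vmax = 1/0.0218 = 45.9 μmol·min⁻¹.
The slope is Km/Vmax, so Km = 0.253 × 45.9 = 11.6 µM.
Then v = 45.9 × 53.9/(11.6 + 53.9) = 37.7 μmol·min⁻¹.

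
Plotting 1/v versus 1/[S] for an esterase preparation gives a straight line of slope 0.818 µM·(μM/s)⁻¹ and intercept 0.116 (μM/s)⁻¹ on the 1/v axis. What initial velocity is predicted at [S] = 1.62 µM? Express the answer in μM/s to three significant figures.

The y-intercept is 1/Vmax, so Vmax = 1/0.116 = 8.62 μM/s.
The slope is Km/Vmax, so Km = 0.818 × 8.62 = 7.05 µM.
Then v = 8.62 × 1.62/(7.05 + 1.62) = 1.61 μM/s.

1.61 μM/s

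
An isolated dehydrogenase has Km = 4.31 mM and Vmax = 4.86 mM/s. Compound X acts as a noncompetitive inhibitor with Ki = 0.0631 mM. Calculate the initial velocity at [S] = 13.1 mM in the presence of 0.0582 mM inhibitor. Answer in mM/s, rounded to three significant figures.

1.90 mM/s

With α = 1 + [I]/Ki = 1 + 0.0582/0.0631 = 1.922, the noncompetitive rate law is v = (Vmax/α)·[S] / (Km + [S]).
v = (4.86/1.922)×13.1 / (4.31 + 13.1) = 33.12/17.41 = 1.90 mM/s.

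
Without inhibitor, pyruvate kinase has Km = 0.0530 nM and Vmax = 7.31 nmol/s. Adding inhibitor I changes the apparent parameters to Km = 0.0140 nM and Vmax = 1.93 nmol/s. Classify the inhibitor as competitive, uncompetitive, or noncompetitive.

Both Km and Vmax decrease by the same factor (~3.79-fold) — characteristic of uncompetitive inhibition.

uncompetitive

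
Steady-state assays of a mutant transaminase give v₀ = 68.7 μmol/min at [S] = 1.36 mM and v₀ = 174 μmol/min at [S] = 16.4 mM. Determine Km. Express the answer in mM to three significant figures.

2.64 mM

In reciprocal form, 1/v = (Km/Vmax)·(1/[S]) + 1/Vmax. The two points give (1/[S], 1/v) = (0.7353, 0.01456) and (0.06098, 0.005747).
Slope = (0.01456 − 0.005747)/(0.7353 − 0.06098) = 0.01306; intercept = 0.01456 − 0.01306×0.7353 = 0.004951.
Vmax = 1/intercept = 202 μmol/min; Km = slope × Vmax = 0.01306 × 202 = 2.64 mM.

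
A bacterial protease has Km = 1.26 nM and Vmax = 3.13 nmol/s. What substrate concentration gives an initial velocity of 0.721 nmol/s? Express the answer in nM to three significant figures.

Rearranging v = Vmax[S]/(Km+[S]) gives [S] = Km·v/(Vmax − v).
[S] = 1.26 × 0.721 / (3.13 − 0.721) = 0.9085/2.409 = 0.377 nM.

0.377 nM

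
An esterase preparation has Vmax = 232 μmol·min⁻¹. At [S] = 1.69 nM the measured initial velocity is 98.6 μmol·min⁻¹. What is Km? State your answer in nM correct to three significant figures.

v/Vmax = 98.6/232 = 0.4250 = [S]/(Km+[S]).
So Km + [S] = [S]/0.4250 = 3.976 nM, giving Km = 3.976 − 1.69 = 2.29 nM.

2.29 nM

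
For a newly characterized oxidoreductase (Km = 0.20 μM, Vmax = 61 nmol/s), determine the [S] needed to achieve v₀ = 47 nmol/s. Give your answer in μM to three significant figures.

0.671 μM

The required fractional saturation is v/Vmax = 47/61 = 0.7705.
Then [S]/(Km+[S]) = 0.7705 ⇒ [S] = 0.20 × 0.7705/(1 − 0.7705) = 0.671 μM.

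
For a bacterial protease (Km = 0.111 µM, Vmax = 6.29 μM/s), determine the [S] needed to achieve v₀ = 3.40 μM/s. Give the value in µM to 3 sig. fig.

The required fractional saturation is v/Vmax = 3.40/6.29 = 0.5405.
Then [S]/(Km+[S]) = 0.5405 ⇒ [S] = 0.111 × 0.5405/(1 − 0.5405) = 0.131 µM.

0.131 µM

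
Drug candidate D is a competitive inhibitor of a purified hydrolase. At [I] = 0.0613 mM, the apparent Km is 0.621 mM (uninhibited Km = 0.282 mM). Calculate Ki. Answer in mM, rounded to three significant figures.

Competitive: Km,app = α·Km with α = 1 + [I]/Ki.
α = Km,app/Km = 0.621/0.282 = 2.202.
Ki = [I]/(α − 1) = 0.0613/1.202 = 0.0510 mM.

0.0510 mM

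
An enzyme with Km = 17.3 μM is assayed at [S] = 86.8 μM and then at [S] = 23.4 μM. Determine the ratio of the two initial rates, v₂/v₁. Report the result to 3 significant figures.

0.690

Since Vmax cancels, v₂/v₁ = [S]₂(Km+[S]₁) / [S]₁(Km+[S]₂).
= 23.4×(17.3+86.8) / (86.8×(17.3+23.4)) = 2436/3533 = 0.690.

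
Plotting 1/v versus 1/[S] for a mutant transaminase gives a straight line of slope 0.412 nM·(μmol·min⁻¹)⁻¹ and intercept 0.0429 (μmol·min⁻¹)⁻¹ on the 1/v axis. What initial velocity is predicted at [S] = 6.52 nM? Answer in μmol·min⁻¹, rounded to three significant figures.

The y-intercept is 1/Vmax, so Vmax = 1/0.0429 = 23.3 μmol·min⁻¹.
The slope is Km/Vmax, so Km = 0.412 × 23.3 = 9.60 nM.
Then v = 23.3 × 6.52/(9.60 + 6.52) = 9.43 μmol·min⁻¹.

9.43 μmol·min⁻¹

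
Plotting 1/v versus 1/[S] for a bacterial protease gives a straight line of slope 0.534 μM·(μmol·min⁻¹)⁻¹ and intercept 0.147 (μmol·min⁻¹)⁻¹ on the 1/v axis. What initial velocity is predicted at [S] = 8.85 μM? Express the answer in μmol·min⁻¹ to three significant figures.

The y-intercept is 1/Vmax, so Vmax = 1/0.147 = 6.80 μmol·min⁻¹.
The slope is Km/Vmax, so Km = 0.534 × 6.80 = 3.63 μM.
Then v = 6.80 × 8.85/(3.63 + 8.85) = 4.82 μmol·min⁻¹.

4.82 μmol·min⁻¹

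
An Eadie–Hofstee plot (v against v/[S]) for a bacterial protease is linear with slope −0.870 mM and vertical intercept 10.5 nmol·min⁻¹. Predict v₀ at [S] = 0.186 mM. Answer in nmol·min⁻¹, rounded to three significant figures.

1.85 nmol·min⁻¹

In the Eadie–Hofstee form v = Vmax − Km·(v/[S]), the slope is −Km and the intercept is Vmax, so Km = 0.870 mM and Vmax = 10.5 nmol·min⁻¹.
v = 10.5 × 0.186/(0.870 + 0.186) = 1.85 nmol·min⁻¹.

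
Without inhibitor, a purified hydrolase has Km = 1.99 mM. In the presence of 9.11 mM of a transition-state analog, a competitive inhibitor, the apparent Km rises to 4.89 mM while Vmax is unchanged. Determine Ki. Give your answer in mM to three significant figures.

Competitive: Km,app = α·Km with α = 1 + [I]/Ki.
α = Km,app/Km = 4.89/1.99 = 2.457.
Since α = 1 + [I]/Ki, [I]/Ki = 2.457 − 1 = 1.457 and Ki = 9.11/1.457 = 6.25 mM.

6.25 mM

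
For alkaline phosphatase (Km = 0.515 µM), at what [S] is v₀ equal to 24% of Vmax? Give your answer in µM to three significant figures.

v/Vmax = [S]/(Km+[S]) = 0.24, so [S] = Km·0.24/(1 − 0.24) = 0.515 × 0.3158.
[S] = 0.163 µM.

0.163 µM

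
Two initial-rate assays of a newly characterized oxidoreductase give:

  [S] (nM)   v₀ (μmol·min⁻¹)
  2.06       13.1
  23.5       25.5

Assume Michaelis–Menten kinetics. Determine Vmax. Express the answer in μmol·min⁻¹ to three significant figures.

28.1 μmol·min⁻¹

In reciprocal form, 1/v = (Km/Vmax)·(1/[S]) + 1/Vmax. The two points give (1/[S], 1/v) = (0.4854, 0.07634) and (0.04255, 0.03922).
Slope = (0.07634 − 0.03922)/(0.4854 − 0.04255) = 0.08381; intercept = 0.07634 − 0.08381×0.4854 = 0.03565.
Vmax = 1/intercept = 28.1 μmol·min⁻¹; Km = slope × Vmax = 0.08381 × 28.1 = 2.35 nM.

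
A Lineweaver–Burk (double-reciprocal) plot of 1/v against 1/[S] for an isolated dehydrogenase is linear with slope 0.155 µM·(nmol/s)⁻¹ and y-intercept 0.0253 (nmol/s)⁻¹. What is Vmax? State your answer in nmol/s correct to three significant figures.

39.5 nmol/s

The y-intercept of a Lineweaver–Burk plot equals 1/Vmax, so Vmax = 1/0.0253 = 39.5 nmol/s.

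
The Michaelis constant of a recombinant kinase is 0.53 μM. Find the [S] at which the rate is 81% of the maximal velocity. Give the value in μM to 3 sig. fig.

v/Vmax = [S]/(Km+[S]) = 0.81, so [S] = Km·0.81/(1 − 0.81) = 0.53 × 4.263.
[S] = 2.26 μM.

2.26 μM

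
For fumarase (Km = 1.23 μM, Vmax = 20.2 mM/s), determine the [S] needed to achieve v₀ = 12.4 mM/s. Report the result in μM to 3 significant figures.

The required fractional saturation is v/Vmax = 12.4/20.2 = 0.6139.
Then [S]/(Km+[S]) = 0.6139 ⇒ [S] = 1.23 × 0.6139/(1 − 0.6139) = 1.96 μM.

1.96 μM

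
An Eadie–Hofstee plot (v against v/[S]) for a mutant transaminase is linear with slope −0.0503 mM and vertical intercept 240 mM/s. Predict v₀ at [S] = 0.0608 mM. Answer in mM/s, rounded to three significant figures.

In the Eadie–Hofstee form v = Vmax − Km·(v/[S]), the slope is −Km and the intercept is Vmax, so Km = 0.0503 mM and Vmax = 240 mM/s.
v = 240 × 0.0608/(0.0503 + 0.0608) = 131 mM/s.

131 mM/s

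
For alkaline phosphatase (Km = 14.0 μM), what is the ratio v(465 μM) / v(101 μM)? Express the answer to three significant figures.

The fractional saturations are [S]/(Km+[S]) = 101/115.0 = 0.8783 and 465/479.0 = 0.9708.
v₂/v₁ is just their ratio: 0.9708/0.8783 = 1.11.

1.11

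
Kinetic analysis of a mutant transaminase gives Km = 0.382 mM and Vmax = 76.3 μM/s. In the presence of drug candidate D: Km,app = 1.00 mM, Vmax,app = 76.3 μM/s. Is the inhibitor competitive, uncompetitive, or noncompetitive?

competitive

Km increases (0.382 → 1.00 mM) while Vmax is unchanged — the hallmark of competitive inhibition.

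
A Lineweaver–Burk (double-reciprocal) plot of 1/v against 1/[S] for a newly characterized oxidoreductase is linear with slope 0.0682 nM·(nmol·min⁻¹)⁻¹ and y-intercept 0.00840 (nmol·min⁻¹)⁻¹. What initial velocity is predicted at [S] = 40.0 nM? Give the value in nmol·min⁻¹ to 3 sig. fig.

The y-intercept is 1/Vmax, so Vmax = 1/0.00840 = 119 nmol·min⁻¹.
The slope is Km/Vmax, so Km = 0.0682 × 119 = 8.12 nM.
Then v = 119 × 40.0/(8.12 + 40.0) = 99.0 nmol·min⁻¹.

99.0 nmol·min⁻¹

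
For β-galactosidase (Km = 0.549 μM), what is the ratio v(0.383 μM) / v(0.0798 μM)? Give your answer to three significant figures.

3.24

The fractional saturations are [S]/(Km+[S]) = 0.0798/0.6288 = 0.1269 and 0.383/0.9320 = 0.4109.
v₂/v₁ is just their ratio: 0.4109/0.1269 = 3.24.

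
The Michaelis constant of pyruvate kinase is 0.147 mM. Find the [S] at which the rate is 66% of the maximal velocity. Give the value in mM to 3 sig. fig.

0.285 mM

v/Vmax = [S]/(Km+[S]) = 0.66, so [S] = Km·0.66/(1 − 0.66) = 0.147 × 1.941.
[S] = 0.285 mM.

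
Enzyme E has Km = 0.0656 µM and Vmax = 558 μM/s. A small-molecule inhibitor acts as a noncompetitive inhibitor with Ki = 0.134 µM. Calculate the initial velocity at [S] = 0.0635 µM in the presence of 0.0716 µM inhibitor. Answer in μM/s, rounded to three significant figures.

179 μM/s

α = 1 + [I]/Ki = 1 + 0.0716/0.134 = 1.534.
For a noncompetitive inhibitor, Vmax is reduced to Vmax/α while Km is unchanged: Km,app = 0.0656 µM, Vmax,app = 364 μM/s.
v = Vmax,app·[S]/(Km,app + [S]) = 364 × 0.0635/(0.0656 + 0.0635) = 179 μM/s.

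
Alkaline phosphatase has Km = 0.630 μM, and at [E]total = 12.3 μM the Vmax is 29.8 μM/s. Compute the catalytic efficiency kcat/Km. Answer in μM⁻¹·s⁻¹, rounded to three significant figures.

3.85 μM⁻¹·s⁻¹

kcat = Vmax/[E]total = 29.8/12.3 = 2.42 s⁻¹.
kcat/Km = 2.42/0.630 = 3.85 μM⁻¹·s⁻¹.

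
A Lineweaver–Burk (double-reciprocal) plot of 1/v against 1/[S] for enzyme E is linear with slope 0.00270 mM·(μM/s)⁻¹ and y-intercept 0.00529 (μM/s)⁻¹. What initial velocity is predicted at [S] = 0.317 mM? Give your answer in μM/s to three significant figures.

72.4 μM/s

The y-intercept is 1/Vmax, so Vmax = 1/0.00529 = 189 μM/s.
The slope is Km/Vmax, so Km = 0.00270 × 189 = 0.510 mM.
Then v = 189 × 0.317/(0.510 + 0.317) = 72.4 μM/s.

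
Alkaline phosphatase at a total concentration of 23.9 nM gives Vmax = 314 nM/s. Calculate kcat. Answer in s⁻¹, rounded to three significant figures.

kcat = Vmax/[E]total = 314 nM/s / 23.9 nM = 13.1 s⁻¹.

13.1 s⁻¹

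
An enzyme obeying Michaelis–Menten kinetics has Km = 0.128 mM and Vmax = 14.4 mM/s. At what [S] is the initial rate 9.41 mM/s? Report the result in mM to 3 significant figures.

0.241 mM

Rearranging v = Vmax[S]/(Km+[S]) gives [S] = Km·v/(Vmax − v).
[S] = 0.128 × 9.41 / (14.4 − 9.41) = 1.204/4.990 = 0.241 mM.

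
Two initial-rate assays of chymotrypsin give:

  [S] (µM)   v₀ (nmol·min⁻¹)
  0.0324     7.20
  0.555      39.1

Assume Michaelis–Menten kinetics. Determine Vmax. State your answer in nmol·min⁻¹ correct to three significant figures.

53.9 nmol·min⁻¹

From v = Vmax[S]/(Km+[S]), each point gives Vmax = v(Km+[S])/[S].
Equating: 7.20(Km+0.0324)/0.0324 = 39.1(Km+0.555)/0.555.
222.2·Km + 7.20 = 70.45·Km + 39.1, so (222.2 − 70.45)·Km = 39.1 − 7.20.
Km = 31.90/151.8 = 0.210 µM; then Vmax = 7.20(0.210+0.0324)/0.0324 = 53.9 nmol·min⁻¹.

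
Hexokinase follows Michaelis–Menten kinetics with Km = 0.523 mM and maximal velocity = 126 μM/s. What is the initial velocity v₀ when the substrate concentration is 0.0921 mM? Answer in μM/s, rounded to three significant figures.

[S]/(Km+[S]) = 0.0921/0.6151 = 0.1497, the fractional saturation.
v = 0.1497 × Vmax = 0.1497 × 126 = 18.9 μM/s.

18.9 μM/s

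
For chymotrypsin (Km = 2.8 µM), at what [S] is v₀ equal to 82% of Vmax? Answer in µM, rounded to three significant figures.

12.8 µM

v/Vmax = [S]/(Km+[S]) = 0.82, so [S] = Km·0.82/(1 − 0.82) = 2.8 × 4.556.
[S] = 12.8 µM.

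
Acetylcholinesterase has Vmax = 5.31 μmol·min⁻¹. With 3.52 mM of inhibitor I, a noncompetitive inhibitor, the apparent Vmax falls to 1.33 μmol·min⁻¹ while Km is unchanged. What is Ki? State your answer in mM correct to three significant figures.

1.18 mM

Noncompetitive: Vmax,app = Vmax/α with α = 1 + [I]/Ki.
α = Vmax/Vmax,app = 5.31/1.33 = 3.992.
Ki = [I]/(α − 1) = 3.52/2.992 = 1.18 mM.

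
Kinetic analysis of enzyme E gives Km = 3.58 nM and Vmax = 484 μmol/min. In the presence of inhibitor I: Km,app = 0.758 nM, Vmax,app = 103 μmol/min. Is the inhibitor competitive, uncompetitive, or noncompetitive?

uncompetitive

Both Km and Vmax decrease by the same factor (~4.72-fold) — characteristic of uncompetitive inhibition.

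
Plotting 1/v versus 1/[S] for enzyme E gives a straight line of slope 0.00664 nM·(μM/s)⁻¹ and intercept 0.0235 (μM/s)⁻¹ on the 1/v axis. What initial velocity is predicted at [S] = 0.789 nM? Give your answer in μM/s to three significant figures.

31.3 μM/s

The y-intercept is 1/Vmax, so Vmax = 1/0.0235 = 42.6 μM/s.
The slope is Km/Vmax, so Km = 0.00664 × 42.6 = 0.283 nM.
Then v = 42.6 × 0.789/(0.283 + 0.789) = 31.3 μM/s.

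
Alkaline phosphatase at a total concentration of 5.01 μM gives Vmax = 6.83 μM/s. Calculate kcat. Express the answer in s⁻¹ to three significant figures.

1.36 s⁻¹

kcat = Vmax/[E]total = 6.83 μM/s / 5.01 μM = 1.36 s⁻¹.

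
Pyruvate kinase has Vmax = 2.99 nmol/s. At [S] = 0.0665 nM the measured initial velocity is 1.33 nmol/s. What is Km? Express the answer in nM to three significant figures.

v/Vmax = 1.33/2.99 = 0.4448 = [S]/(Km+[S]).
So Km + [S] = [S]/0.4448 = 0.1495 nM, giving Km = 0.1495 − 0.0665 = 0.0830 nM.

0.0830 nM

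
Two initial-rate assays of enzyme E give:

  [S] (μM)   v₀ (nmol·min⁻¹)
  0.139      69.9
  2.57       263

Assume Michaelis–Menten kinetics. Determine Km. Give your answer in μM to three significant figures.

0.482 μM

In reciprocal form, 1/v = (Km/Vmax)·(1/[S]) + 1/Vmax. The two points give (1/[S], 1/v) = (7.194, 0.01431) and (0.3891, 0.003802).
Slope = (0.01431 − 0.003802)/(7.194 − 0.3891) = 0.001544; intercept = 0.01431 − 0.001544×7.194 = 0.003202.
Vmax = 1/intercept = 312 nmol·min⁻¹; Km = slope × Vmax = 0.001544 × 312 = 0.482 μM.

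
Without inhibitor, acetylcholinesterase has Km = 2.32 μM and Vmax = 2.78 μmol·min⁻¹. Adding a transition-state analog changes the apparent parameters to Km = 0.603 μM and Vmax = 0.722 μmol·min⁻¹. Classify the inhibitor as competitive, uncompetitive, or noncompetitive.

Both Km and Vmax decrease by the same factor (~3.85-fold) — characteristic of uncompetitive inhibition.

uncompetitive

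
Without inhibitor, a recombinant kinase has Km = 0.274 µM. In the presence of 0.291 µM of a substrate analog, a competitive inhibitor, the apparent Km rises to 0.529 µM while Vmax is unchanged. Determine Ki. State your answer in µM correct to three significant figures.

Competitive: Km,app = α·Km with α = 1 + [I]/Ki.
α = Km,app/Km = 0.529/0.274 = 1.931.
Since α = 1 + [I]/Ki, [I]/Ki = 1.931 − 1 = 0.9307 and Ki = 0.291/0.9307 = 0.313 µM.

0.313 µM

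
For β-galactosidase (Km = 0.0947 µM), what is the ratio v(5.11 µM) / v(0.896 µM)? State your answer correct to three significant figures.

1.09

Since Vmax cancels, v₂/v₁ = [S]₂(Km+[S]₁) / [S]₁(Km+[S]₂).
= 5.11×(0.0947+0.896) / (0.896×(0.0947+5.11)) = 5.062/4.663 = 1.09.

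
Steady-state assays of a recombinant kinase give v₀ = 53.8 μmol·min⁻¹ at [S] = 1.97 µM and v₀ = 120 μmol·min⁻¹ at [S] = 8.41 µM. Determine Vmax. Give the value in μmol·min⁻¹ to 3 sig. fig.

192 μmol·min⁻¹

From v = Vmax[S]/(Km+[S]), each point gives Vmax = v(Km+[S])/[S].
Equating: 53.8(Km+1.97)/1.97 = 120(Km+8.41)/8.41.
27.31·Km + 53.8 = 14.27·Km + 120, so (27.31 − 14.27)·Km = 120 − 53.8.
Km = 66.20/13.04 = 5.08 µM; then Vmax = 53.8(5.08+1.97)/1.97 = 192 μmol·min⁻¹.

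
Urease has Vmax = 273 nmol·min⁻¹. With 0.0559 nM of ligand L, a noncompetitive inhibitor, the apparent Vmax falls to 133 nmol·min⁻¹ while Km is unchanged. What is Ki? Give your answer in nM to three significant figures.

Noncompetitive: Vmax,app = Vmax/α with α = 1 + [I]/Ki.
α = Vmax/Vmax,app = 273/133 = 2.053.
Since α = 1 + [I]/Ki, [I]/Ki = 2.053 − 1 = 1.053 and Ki = 0.0559/1.053 = 0.0531 nM.

0.0531 nM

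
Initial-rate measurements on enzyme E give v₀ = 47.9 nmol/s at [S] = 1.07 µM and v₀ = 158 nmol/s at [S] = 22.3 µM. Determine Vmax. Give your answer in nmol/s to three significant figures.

In reciprocal form, 1/v = (Km/Vmax)·(1/[S]) + 1/Vmax. The two points give (1/[S], 1/v) = (0.9346, 0.02088) and (0.04484, 0.006329).
Slope = (0.02088 − 0.006329)/(0.9346 − 0.04484) = 0.01635; intercept = 0.02088 − 0.01635×0.9346 = 0.005596.
Vmax = 1/intercept = 179 nmol/s; Km = slope × Vmax = 0.01635 × 179 = 2.92 µM.

179 nmol/s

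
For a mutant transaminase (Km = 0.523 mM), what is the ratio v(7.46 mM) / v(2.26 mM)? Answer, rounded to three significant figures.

1.15

Since Vmax cancels, v₂/v₁ = [S]₂(Km+[S]₁) / [S]₁(Km+[S]₂).
= 7.46×(0.523+2.26) / (2.26×(0.523+7.46)) = 20.76/18.04 = 1.15.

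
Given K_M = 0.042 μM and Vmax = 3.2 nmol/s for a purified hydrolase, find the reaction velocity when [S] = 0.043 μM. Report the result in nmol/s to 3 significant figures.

1.62 nmol/s

v = Vmax·[S]/(Km + [S]) = 3.2 × 0.043 / (0.042 + 0.043)
  = 0.1376 / 0.08500 = 1.62 nmol/s.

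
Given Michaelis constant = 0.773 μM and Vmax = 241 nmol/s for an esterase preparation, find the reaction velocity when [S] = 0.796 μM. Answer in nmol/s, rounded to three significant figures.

122 nmol/s

[S]/(Km+[S]) = 0.796/1.569 = 0.5073, the fractional saturation.
v = 0.5073 × Vmax = 0.5073 × 241 = 122 nmol/s.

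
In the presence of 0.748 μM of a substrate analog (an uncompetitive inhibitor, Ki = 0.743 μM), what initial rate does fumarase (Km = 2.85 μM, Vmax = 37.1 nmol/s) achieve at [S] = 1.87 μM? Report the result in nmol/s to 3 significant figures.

With α = 1 + [I]/Ki = 1 + 0.748/0.743 = 2.007, the uncompetitive rate law is v = (Vmax/α)·[S] / (Km/α + [S]).
v = (37.1/2.007)×1.87 / (2.85/2.007 + 1.87) = 34.57/3.290 = 10.5 nmol/s.

10.5 nmol/s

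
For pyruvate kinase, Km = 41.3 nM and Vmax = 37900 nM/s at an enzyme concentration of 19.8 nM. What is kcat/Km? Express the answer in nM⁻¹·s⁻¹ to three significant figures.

46.3 nM⁻¹·s⁻¹

kcat = Vmax/[E]total = 37900/19.8 = 1910 s⁻¹.
kcat/Km = 1910/41.3 = 46.3 nM⁻¹·s⁻¹.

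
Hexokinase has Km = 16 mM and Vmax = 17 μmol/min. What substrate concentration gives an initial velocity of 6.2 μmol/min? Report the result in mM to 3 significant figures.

Rearranging v = Vmax[S]/(Km+[S]) gives [S] = Km·v/(Vmax − v).
[S] = 16 × 6.2 / (17 − 6.2) = 99.20/10.80 = 9.19 mM.

9.19 mM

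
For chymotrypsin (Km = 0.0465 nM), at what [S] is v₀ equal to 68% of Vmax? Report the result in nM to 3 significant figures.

v/Vmax = [S]/(Km+[S]) = 0.68, so [S] = Km·0.68/(1 − 0.68) = 0.0465 × 2.125.
[S] = 0.0988 nM.

0.0988 nM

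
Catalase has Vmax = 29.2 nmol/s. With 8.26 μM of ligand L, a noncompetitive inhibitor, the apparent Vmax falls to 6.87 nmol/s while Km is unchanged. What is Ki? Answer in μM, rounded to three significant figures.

Noncompetitive: Vmax,app = Vmax/α with α = 1 + [I]/Ki.
α = Vmax/Vmax,app = 29.2/6.87 = 4.250.
Ki = [I]/(α − 1) = 8.26/3.250 = 2.54 μM.

2.54 μM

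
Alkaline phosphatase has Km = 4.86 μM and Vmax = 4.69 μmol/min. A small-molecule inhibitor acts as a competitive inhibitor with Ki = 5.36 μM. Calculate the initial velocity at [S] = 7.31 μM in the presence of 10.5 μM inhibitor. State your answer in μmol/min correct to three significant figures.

1.58 μmol/min

α = 1 + [I]/Ki = 1 + 10.5/5.36 = 2.959.
For a competitive inhibitor, Vmax is unchanged and the apparent Km becomes α·Km: Km,app = 14.4 μM, Vmax,app = 4.69 μmol/min.
v = Vmax,app·[S]/(Km,app + [S]) = 4.69 × 7.31/(14.4 + 7.31) = 1.58 μmol/min.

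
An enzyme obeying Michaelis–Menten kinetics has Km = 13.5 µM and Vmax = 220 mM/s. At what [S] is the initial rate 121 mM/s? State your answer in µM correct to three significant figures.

16.5 µM

The required fractional saturation is v/Vmax = 121/220 = 0.5500.
Then [S]/(Km+[S]) = 0.5500 ⇒ [S] = 13.5 × 0.5500/(1 − 0.5500) = 16.5 µM.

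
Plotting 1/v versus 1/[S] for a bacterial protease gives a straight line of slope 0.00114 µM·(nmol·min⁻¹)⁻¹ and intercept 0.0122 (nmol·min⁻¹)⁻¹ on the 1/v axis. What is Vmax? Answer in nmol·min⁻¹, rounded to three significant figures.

82.0 nmol·min⁻¹

The y-intercept of a Lineweaver–Burk plot equals 1/Vmax, so Vmax = 1/0.0122 = 82.0 nmol·min⁻¹.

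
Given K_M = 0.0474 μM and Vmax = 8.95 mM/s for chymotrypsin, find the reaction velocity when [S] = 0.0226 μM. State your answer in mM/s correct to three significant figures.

[S]/(Km+[S]) = 0.0226/0.07000 = 0.3229, the fractional saturation.
v = 0.3229 × Vmax = 0.3229 × 8.95 = 2.89 mM/s.

2.89 mM/s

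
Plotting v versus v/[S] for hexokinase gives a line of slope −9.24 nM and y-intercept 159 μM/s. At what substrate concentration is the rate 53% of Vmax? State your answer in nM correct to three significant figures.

10.4 nM

The Eadie–Hofstee slope gives Km = 9.24 nM (slope = −Km).
v/Vmax = [S]/(Km+[S]) = 0.53 ⇒ [S] = Km·0.53/(1−0.53) = 9.24 × 1.128 = 10.4 nM.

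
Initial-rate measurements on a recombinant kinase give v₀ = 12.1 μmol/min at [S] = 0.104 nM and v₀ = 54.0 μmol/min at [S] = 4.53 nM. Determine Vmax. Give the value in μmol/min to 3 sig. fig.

In reciprocal form, 1/v = (Km/Vmax)·(1/[S]) + 1/Vmax. The two points give (1/[S], 1/v) = (9.615, 0.08264) and (0.2208, 0.01852).
Slope = (0.08264 − 0.01852)/(9.615 − 0.2208) = 0.006826; intercept = 0.08264 − 0.006826×9.615 = 0.01701.
Vmax = 1/intercept = 58.8 μmol/min; Km = slope × Vmax = 0.006826 × 58.8 = 0.401 nM.

58.8 μmol/min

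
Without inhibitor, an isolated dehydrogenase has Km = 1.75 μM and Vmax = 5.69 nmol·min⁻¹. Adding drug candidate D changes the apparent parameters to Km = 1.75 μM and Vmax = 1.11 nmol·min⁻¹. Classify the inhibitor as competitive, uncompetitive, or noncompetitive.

noncompetitive

Vmax decreases (5.69 → 1.11 nmol·min⁻¹) while Km is unchanged — pure noncompetitive inhibition.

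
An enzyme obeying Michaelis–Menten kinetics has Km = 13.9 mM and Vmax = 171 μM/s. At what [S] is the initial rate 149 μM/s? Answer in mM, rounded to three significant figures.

Rearranging v = Vmax[S]/(Km+[S]) gives [S] = Km·v/(Vmax − v).
[S] = 13.9 × 149 / (171 − 149) = 2071/22.00 = 94.1 mM.

94.1 mM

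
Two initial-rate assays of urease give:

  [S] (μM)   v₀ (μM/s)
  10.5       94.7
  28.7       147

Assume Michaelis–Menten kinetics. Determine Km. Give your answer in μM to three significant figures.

From v = Vmax[S]/(Km+[S]), each point gives Vmax = v(Km+[S])/[S].
Equating: 94.7(Km+10.5)/10.5 = 147(Km+28.7)/28.7.
9.019·Km + 94.7 = 5.122·Km + 147, so (9.019 − 5.122)·Km = 147 − 94.7.
Km = 52.30/3.897 = 13.4 μM; then Vmax = 94.7(13.4+10.5)/10.5 = 216 μM/s.

13.4 μM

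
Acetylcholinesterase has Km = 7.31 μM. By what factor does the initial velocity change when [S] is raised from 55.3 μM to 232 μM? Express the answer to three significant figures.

1.10

The fractional saturations are [S]/(Km+[S]) = 55.3/62.61 = 0.8832 and 232/239.3 = 0.9695.
v₂/v₁ is just their ratio: 0.9695/0.8832 = 1.10.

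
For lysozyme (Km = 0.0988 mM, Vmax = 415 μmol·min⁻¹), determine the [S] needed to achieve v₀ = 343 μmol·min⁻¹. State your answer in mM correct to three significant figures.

The required fractional saturation is v/Vmax = 343/415 = 0.8265.
Then [S]/(Km+[S]) = 0.8265 ⇒ [S] = 0.0988 × 0.8265/(1 − 0.8265) = 0.471 mM.

0.471 mM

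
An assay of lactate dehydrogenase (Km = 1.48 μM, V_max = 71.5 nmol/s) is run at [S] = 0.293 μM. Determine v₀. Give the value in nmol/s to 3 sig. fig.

v = Vmax·[S]/(Km + [S]) = 71.5 × 0.293 / (1.48 + 0.293)
  = 20.95 / 1.773 = 11.8 nmol/s.

11.8 nmol/s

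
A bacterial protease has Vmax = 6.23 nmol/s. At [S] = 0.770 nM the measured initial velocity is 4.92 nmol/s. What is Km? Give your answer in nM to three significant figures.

0.205 nM

v/Vmax = 4.92/6.23 = 0.7897 = [S]/(Km+[S]).
So Km + [S] = [S]/0.7897 = 0.9750 nM, giving Km = 0.9750 − 0.770 = 0.205 nM.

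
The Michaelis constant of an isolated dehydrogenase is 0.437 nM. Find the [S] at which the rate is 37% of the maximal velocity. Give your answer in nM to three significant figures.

0.257 nM

v/Vmax = [S]/(Km+[S]) = 0.37, so [S] = Km·0.37/(1 − 0.37) = 0.437 × 0.5873.
[S] = 0.257 nM.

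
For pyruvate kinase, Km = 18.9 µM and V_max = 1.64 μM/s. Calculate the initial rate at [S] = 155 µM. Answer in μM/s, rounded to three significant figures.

v = Vmax·[S]/(Km + [S]) = 1.64 × 155 / (18.9 + 155)
  = 254.2 / 173.9 = 1.46 μM/s.

1.46 μM/s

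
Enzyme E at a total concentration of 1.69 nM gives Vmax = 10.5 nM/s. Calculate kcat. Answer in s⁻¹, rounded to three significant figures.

6.21 s⁻¹

kcat = Vmax/[E]total = 10.5 nM/s / 1.69 nM = 6.21 s⁻¹.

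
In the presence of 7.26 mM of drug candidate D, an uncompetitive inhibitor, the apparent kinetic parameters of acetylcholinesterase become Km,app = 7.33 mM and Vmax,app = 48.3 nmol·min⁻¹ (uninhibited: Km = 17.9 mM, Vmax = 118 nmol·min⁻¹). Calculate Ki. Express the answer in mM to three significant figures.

Uncompetitive: Vmax,app = Vmax/α (and Km,app = Km/α) with α = 1 + [I]/Ki.
α = Vmax/Vmax,app = 118/48.3 = 2.443.
Ki = [I]/(α − 1) = 7.26/1.443 = 5.03 mM.

5.03 mM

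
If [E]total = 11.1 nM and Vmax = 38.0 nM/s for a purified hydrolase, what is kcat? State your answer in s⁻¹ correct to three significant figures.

3.42 s⁻¹

kcat = Vmax/[E]total = 38.0 nM/s / 11.1 nM = 3.42 s⁻¹.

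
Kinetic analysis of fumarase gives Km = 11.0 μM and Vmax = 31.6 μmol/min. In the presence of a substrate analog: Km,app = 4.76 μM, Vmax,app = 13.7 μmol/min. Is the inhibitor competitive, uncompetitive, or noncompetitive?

Both Km and Vmax decrease by the same factor (~2.31-fold) — characteristic of uncompetitive inhibition.

uncompetitive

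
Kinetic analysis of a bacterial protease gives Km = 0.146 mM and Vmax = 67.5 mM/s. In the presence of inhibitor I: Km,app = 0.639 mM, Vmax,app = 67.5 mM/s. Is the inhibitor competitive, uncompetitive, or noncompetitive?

Km increases (0.146 → 0.639 mM) while Vmax is unchanged — the hallmark of competitive inhibition.

competitive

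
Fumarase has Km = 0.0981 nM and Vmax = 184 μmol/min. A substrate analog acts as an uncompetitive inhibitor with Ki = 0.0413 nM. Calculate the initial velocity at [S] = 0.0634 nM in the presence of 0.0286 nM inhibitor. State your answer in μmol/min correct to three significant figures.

56.8 μmol/min

α = 1 + [I]/Ki = 1 + 0.0286/0.0413 = 1.692.
For an uncompetitive inhibitor, both parameters are divided by α, giving Vmax/α and Km/α: Km,app = 0.0580 nM, Vmax,app = 109 μmol/min.
v = Vmax,app·[S]/(Km,app + [S]) = 109 × 0.0634/(0.0580 + 0.0634) = 56.8 μmol/min.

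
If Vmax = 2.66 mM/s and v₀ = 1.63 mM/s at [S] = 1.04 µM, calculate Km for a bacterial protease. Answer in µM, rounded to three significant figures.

v/Vmax = 1.63/2.66 = 0.6128 = [S]/(Km+[S]).
So Km + [S] = [S]/0.6128 = 1.697 µM, giving Km = 1.697 − 1.04 = 0.657 µM.

0.657 µM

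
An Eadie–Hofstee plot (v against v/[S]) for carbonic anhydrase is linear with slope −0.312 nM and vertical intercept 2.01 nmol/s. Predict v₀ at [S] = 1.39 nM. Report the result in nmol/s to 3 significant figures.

1.64 nmol/s

In the Eadie–Hofstee form v = Vmax − Km·(v/[S]), the slope is −Km and the intercept is Vmax, so Km = 0.312 nM and Vmax = 2.01 nmol/s.
v = 2.01 × 1.39/(0.312 + 1.39) = 1.64 nmol/s.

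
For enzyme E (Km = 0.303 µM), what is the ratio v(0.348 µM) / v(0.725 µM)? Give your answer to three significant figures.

0.758

The fractional saturations are [S]/(Km+[S]) = 0.725/1.028 = 0.7053 and 0.348/0.6510 = 0.5346.
v₂/v₁ is just their ratio: 0.5346/0.7053 = 0.758.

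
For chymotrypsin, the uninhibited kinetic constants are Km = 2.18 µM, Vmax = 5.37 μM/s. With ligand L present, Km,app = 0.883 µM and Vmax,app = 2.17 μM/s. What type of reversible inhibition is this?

Both Km and Vmax decrease by the same factor (~2.47-fold) — characteristic of uncompetitive inhibition.

uncompetitive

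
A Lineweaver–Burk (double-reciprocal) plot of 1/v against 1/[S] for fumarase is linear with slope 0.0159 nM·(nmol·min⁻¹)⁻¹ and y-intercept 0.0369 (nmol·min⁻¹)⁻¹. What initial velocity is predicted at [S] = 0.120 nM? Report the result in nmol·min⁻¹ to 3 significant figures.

The y-intercept is 1/Vmax, so Vmax = 1/0.0369 = 27.1 nmol·min⁻¹.
The slope is Km/Vmax, so Km = 0.0159 × 27.1 = 0.431 nM.
Then v = 27.1 × 0.120/(0.431 + 0.120) = 5.90 nmol·min⁻¹.

5.90 nmol·min⁻¹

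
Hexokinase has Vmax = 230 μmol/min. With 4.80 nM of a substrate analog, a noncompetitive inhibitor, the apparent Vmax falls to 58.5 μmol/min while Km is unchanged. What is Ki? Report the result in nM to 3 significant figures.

1.64 nM

Noncompetitive: Vmax,app = Vmax/α with α = 1 + [I]/Ki.
α = Vmax/Vmax,app = 230/58.5 = 3.932.
Since α = 1 + [I]/Ki, [I]/Ki = 3.932 − 1 = 2.932 and Ki = 4.80/2.932 = 1.64 nM.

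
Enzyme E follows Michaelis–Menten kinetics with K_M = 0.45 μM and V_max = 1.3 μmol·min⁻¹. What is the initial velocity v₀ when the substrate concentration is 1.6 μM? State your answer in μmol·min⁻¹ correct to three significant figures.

[S]/(Km+[S]) = 1.6/2.050 = 0.7805, the fractional saturation.
v = 0.7805 × Vmax = 0.7805 × 1.3 = 1.01 μmol·min⁻¹.

1.01 μmol·min⁻¹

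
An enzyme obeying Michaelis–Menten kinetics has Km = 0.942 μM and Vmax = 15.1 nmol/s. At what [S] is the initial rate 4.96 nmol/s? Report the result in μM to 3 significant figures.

0.461 μM

Rearranging v = Vmax[S]/(Km+[S]) gives [S] = Km·v/(Vmax − v).
[S] = 0.942 × 4.96 / (15.1 − 4.96) = 4.672/10.14 = 0.461 μM.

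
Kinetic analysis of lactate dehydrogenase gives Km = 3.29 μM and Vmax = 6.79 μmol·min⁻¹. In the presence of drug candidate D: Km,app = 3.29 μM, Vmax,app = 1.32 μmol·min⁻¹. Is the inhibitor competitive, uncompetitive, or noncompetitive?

noncompetitive

Vmax decreases (6.79 → 1.32 μmol·min⁻¹) while Km is unchanged — pure noncompetitive inhibition.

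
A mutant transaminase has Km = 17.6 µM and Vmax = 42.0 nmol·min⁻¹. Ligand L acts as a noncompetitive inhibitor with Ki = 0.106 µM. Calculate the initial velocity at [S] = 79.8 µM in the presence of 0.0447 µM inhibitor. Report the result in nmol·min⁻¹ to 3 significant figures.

24.2 nmol·min⁻¹

α = 1 + [I]/Ki = 1 + 0.0447/0.106 = 1.422.
For a noncompetitive inhibitor, Vmax is reduced to Vmax/α while Km is unchanged: Km,app = 17.6 µM, Vmax,app = 29.5 nmol·min⁻¹.
v = Vmax,app·[S]/(Km,app + [S]) = 29.5 × 79.8/(17.6 + 79.8) = 24.2 nmol·min⁻¹.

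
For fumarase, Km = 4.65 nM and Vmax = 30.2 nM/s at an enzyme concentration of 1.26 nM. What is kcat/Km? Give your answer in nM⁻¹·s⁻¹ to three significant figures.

5.15 nM⁻¹·s⁻¹

kcat = Vmax/[E]total = 30.2/1.26 = 24.0 s⁻¹.
kcat/Km = 24.0/4.65 = 5.15 nM⁻¹·s⁻¹.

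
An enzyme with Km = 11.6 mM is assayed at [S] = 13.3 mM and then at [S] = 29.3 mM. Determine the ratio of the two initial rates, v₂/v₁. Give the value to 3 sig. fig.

The fractional saturations are [S]/(Km+[S]) = 13.3/24.90 = 0.5341 and 29.3/40.90 = 0.7164.
v₂/v₁ is just their ratio: 0.7164/0.5341 = 1.34.

1.34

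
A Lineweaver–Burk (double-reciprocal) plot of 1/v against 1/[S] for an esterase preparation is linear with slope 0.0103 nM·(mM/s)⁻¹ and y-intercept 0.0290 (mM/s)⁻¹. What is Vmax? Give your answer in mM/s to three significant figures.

34.5 mM/s

The y-intercept of a Lineweaver–Burk plot equals 1/Vmax, so Vmax = 1/0.0290 = 34.5 mM/s.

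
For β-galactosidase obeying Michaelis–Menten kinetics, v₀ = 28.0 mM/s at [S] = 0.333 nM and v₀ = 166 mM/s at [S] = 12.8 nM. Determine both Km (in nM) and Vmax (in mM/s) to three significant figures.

From v = Vmax[S]/(Km+[S]), each point gives Vmax = v(Km+[S])/[S].
Equating: 28.0(Km+0.333)/0.333 = 166(Km+12.8)/12.8.
84.08·Km + 28.0 = 12.97·Km + 166, so (84.08 − 12.97)·Km = 166 − 28.0.
Km = 138.0/71.12 = 1.94 nM; then Vmax = 28.0(1.94+0.333)/0.333 = 191 mM/s.

Km = 1.94 nM; Vmax = 191 mM/s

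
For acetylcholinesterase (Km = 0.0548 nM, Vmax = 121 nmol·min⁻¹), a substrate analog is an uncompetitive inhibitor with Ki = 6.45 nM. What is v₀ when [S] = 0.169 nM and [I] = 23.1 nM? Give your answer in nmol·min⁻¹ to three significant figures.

24.7 nmol·min⁻¹

With α = 1 + [I]/Ki = 1 + 23.1/6.45 = 4.581, the uncompetitive rate law is v = (Vmax/α)·[S] / (Km/α + [S]).
v = (121/4.581)×0.169 / (0.0548/4.581 + 0.169) = 4.463/0.1810 = 24.7 nmol·min⁻¹.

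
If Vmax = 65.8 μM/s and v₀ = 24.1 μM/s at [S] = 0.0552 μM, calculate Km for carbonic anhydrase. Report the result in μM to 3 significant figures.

From v = Vmax[S]/(Km+[S]), Km = [S](Vmax − v)/v.
Km = 0.0552 × (65.8 − 24.1) / 24.1 = 2.302/24.1 = 0.0955 μM.

0.0955 μM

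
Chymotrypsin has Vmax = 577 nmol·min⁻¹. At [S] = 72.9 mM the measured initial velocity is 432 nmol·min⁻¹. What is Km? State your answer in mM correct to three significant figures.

24.5 mM

v/Vmax = 432/577 = 0.7487 = [S]/(Km+[S]).
So Km + [S] = [S]/0.7487 = 97.37 mM, giving Km = 97.37 − 72.9 = 24.5 mM.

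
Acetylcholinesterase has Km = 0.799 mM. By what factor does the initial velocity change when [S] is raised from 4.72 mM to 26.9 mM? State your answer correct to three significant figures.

The fractional saturations are [S]/(Km+[S]) = 4.72/5.519 = 0.8552 and 26.9/27.70 = 0.9712.
v₂/v₁ is just their ratio: 0.9712/0.8552 = 1.14.

1.14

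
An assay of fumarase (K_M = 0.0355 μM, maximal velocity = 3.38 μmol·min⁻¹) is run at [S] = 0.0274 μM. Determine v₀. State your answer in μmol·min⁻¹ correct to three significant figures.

v = Vmax·[S]/(Km + [S]) = 3.38 × 0.0274 / (0.0355 + 0.0274)
  = 0.09261 / 0.06290 = 1.47 μmol·min⁻¹.

1.47 μmol·min⁻¹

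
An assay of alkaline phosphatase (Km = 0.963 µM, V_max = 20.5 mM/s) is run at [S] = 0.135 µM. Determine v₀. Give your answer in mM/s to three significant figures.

[S]/(Km+[S]) = 0.135/1.098 = 0.1230, the fractional saturation.
v = 0.1230 × Vmax = 0.1230 × 20.5 = 2.52 mM/s.

2.52 mM/s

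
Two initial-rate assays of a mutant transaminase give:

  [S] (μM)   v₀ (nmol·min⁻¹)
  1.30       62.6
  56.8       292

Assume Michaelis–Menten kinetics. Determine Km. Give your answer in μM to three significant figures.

5.33 μM

From v = Vmax[S]/(Km+[S]), each point gives Vmax = v(Km+[S])/[S].
Equating: 62.6(Km+1.30)/1.30 = 292(Km+56.8)/56.8.
48.15·Km + 62.6 = 5.141·Km + 292, so (48.15 − 5.141)·Km = 292 − 62.6.
Km = 229.4/43.01 = 5.33 μM; then Vmax = 62.6(5.33+1.30)/1.30 = 319 nmol·min⁻¹.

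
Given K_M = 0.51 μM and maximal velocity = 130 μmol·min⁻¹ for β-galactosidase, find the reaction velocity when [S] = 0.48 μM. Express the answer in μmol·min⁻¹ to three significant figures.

63.0 μmol·min⁻¹

v = Vmax·[S]/(Km + [S]) = 130 × 0.48 / (0.51 + 0.48)
  = 62.40 / 0.9900 = 63.0 μmol·min⁻¹.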